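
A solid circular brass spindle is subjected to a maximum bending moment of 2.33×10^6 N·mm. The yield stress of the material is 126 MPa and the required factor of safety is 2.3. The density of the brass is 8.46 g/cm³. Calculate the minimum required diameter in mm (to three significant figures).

d = 75.7 mm

σ_allow = 126/2.3 = 54.78 MPa.
For a solid circular section σ = 32M/(πd³), so d³ = 32M/(π σ_allow) = 32×2330000/(π×54.78) = 433200 mm³.
d = 75.67 mm.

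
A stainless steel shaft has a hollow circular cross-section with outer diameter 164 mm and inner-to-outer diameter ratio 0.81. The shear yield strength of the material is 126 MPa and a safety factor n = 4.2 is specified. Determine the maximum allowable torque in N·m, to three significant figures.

T_allow = 14800 N·m

τ_allow = 126/4.2 = 30.00 MPa.
For a hollow shaft T_allow = τ_allow·πd_o³(1−k⁴)/16 with 1−k⁴ = 0.5695, so πd_o³(1−k⁴)/16 = 493300 mm³.
T_allow = 30.00×493300 = 1.480×10^7 N·mm = 14800 N·m.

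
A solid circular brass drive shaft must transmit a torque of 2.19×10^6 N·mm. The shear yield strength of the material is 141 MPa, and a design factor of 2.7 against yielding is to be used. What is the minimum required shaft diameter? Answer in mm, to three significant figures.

d = 59.8 mm

Allowable shear stress τ_allow = 141/2.7 = 52.22 MPa.
For a solid shaft τ = 16T/(πd³), so d³ = 16T/(π τ_allow) = 16×2190000/(π×52.22) = 213600 mm³.
d = (213600)^(1/3) = 59.78 mm.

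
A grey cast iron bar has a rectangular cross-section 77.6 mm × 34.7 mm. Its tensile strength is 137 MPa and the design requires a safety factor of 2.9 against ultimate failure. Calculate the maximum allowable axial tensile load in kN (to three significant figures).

σ_allow = 137/2.9 = 47.24 MPa.
A = 77.6×34.7 = 2693 mm².
F_allow = σ_allow × A = 47.24×2693 = 127200 N.

F_allow = 127 kN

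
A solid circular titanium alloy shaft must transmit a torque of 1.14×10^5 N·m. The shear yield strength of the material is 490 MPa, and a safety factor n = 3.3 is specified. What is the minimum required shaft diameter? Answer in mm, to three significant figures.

d = 158 mm

Allowable shear stress τ_allow = 490/3.3 = 148.5 MPa.
For a solid shaft τ = 16T/(πd³), so d³ = 16T/(π τ_allow) = 16×1.1400×10^8/(π×148.5) = 3.910×10^6 mm³.
d = (3.910×10^6)^(1/3) = 157.5 mm.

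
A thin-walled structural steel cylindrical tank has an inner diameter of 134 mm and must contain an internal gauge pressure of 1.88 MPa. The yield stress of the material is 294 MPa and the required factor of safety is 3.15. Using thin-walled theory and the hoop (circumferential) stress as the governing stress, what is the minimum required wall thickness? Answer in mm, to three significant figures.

t = 1.35 mm

σ_allow = 294/3.15 = 93.33 MPa.
Hoop stress σ_h = pD/(2t), so t = pD/(2σ_allow) = 1.88×134/(2×93.33) = 1.350 mm.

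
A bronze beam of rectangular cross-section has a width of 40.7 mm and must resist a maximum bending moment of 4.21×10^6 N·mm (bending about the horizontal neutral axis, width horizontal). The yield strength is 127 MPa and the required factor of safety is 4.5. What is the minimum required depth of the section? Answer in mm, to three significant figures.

σ_allow = 127/4.5 = 28.22 MPa.
For a rectangular section σ = 6M/(bh²), so h² = 6M/(b σ_allow) = 6×4210000/(40.7×28.22) = 21990 mm².
h = 148.3 mm.

h = 148 mm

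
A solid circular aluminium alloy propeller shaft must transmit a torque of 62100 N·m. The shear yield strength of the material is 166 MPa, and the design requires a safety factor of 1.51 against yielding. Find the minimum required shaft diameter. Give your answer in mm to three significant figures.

d = 142 mm

Allowable shear stress τ_allow = 166/1.51 = 109.9 MPa.
For a solid shaft τ = 16T/(πd³), so d³ = 16T/(π τ_allow) = 16×6.2100×10^7/(π×109.9) = 2.877×10^6 mm³.
d = (2.877×10^6)^(1/3) = 142.2 mm.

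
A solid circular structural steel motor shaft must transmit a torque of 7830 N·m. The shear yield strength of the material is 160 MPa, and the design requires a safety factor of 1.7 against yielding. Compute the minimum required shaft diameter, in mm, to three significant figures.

Allowable shear stress τ_allow = 160/1.7 = 94.12 MPa.
For a solid shaft τ = 16T/(πd³), so d³ = 16T/(π τ_allow) = 16×7830000/(π×94.12) = 423700 mm³.
d = (423700)^(1/3) = 75.11 mm.

d = 75.1 mm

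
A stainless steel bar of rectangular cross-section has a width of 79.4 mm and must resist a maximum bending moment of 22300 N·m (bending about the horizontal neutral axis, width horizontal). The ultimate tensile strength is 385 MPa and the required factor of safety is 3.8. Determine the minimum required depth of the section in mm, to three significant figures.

σ_allow = 385/3.8 = 101.3 MPa.
For a rectangular section σ = 6M/(bh²), so h² = 6M/(b σ_allow) = 6×2.2300×10^7/(79.4×101.3) = 16630 mm².
h = 129.0 mm.

h = 129 mm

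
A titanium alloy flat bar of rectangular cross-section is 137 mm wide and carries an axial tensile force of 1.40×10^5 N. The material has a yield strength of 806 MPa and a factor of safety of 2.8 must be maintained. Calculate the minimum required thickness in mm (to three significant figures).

t = 3.55 mm

σ_allow = 806/2.8 = 287.9 MPa.
Required area A = F/σ_allow = 140000/287.9 = 486.4 mm².
t = A/w = 486.4/137 = 3.550 mm.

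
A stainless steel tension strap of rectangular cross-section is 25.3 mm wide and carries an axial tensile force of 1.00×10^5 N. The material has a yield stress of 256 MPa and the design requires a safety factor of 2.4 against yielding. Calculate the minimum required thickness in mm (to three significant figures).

t = 37.1 mm

σ_allow = 256/2.4 = 106.7 MPa.
Required area A = F/σ_allow = 100000/106.7 = 937.5 mm².
t = A/w = 937.5/25.3 = 37.06 mm.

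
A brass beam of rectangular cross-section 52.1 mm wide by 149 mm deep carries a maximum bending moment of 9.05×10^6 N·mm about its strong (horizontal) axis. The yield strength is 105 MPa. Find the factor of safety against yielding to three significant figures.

n = 2.24

Section modulus S = bh²/6 = 52.1×149²/6 = 192800 mm³.
σ = M/S = 9050000/192800 = 46.95 MPa.
n = 105/46.95 = 2.237.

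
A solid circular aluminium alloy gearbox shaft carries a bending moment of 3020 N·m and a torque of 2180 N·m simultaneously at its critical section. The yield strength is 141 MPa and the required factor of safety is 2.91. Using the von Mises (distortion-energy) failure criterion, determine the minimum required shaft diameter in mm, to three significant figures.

d = 90.8 mm

σ_allow = σ_y/n = 141/2.91 = 48.45 MPa.
For a solid shaft σ_b = 32M/(πd³) and τ = 16T/(πd³), so the von Mises stress is σ' = (16/πd³)·√(4M²+3T²).
√(4M²+3T²) = √(4×(3.020×10^6)² + 3×(2.180×10^6)²) = 7.123×10^6 N·mm.
d³ = 16×7.123×10^6/(π×48.45) = 748700 mm³.
d = 90.80 mm.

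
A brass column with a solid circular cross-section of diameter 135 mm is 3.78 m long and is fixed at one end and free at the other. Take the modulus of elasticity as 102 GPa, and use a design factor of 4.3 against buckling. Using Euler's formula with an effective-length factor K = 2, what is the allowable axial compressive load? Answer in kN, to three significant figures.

I = πd⁴/64 = π×135⁴/64 = 1.630×10^7 mm⁴.
Effective length L_e = KL = 2×3.78 m = 7560 mm.
Euler critical load P_cr = π²EI/L_e² = π²×102000×1.630×10^7/7560² = 287200 N.
P_allow = P_cr/n = 287200/4.3 = 66790 N.

P_allow = 66.8 kN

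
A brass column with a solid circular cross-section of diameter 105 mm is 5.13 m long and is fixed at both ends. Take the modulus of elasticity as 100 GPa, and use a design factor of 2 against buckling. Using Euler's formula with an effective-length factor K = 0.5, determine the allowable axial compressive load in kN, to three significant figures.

I = πd⁴/64 = π×105⁴/64 = 5.967×10^6 mm⁴.
Effective length L_e = KL = 0.5×5.13 m = 2565 mm.
Euler critical load P_cr = π²EI/L_e² = π²×100000×5.967×10^6/2565² = 895100 N.
P_allow = P_cr/n = 895100/2 = 447500 N.

P_allow = 448 kN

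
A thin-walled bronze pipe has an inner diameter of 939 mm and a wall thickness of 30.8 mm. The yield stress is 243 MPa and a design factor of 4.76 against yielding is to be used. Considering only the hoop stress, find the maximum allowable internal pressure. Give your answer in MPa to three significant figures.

σ_allow = 243/4.76 = 51.05 MPa.
σ_h = pD/(2t) → p_allow = 2σ_allow t/D = 2×51.05×30.8/939 = 3.349 MPa.

p_allow = 3.35 MPa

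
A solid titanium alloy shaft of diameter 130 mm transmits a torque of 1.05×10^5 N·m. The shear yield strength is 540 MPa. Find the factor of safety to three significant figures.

τ = 16T/(πd³) = 16×1.0500×10^8/(π×130³) = 243.4 MPa.
n = τ_limit/τ = 540/243.4 = 2.219.

n = 2.22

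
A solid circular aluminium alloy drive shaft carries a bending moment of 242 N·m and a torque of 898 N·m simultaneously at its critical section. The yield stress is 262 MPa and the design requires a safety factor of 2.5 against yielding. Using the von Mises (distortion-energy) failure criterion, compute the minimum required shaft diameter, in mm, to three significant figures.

σ_allow = σ_y/n = 262/2.5 = 104.8 MPa.
For a solid shaft σ_b = 32M/(πd³) and τ = 16T/(πd³), so the von Mises stress is σ' = (16/πd³)·√(4M²+3T²).
√(4M²+3T²) = √(4×(242000)² + 3×(898000)²) = 1.629×10^6 N·mm.
d³ = 16×1.629×10^6/(π×104.8) = 79160 mm³.
d = 42.94 mm.

d = 42.9 mm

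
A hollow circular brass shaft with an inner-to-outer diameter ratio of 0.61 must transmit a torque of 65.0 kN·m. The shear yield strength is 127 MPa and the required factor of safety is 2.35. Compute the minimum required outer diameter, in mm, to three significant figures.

d_o = 192 mm

τ_allow = 127/2.35 = 54.04 MPa.
For a hollow shaft τ = 16T/[πd_o³(1−k⁴)] with k = 0.61, so 1−k⁴ = 0.8615.
d_o³ = 16T/[π τ_allow (1−k⁴)] = 16×6.5000×10^7/(π×54.04×0.8615) = 7.110×10^6 mm³.
d_o = 192.3 mm.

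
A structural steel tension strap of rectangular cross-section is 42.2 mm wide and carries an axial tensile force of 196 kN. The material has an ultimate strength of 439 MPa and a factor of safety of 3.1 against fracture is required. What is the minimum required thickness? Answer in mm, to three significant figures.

σ_allow = 439/3.1 = 141.6 MPa.
Required area A = F/σ_allow = 196000/141.6 = 1384 mm².
t = A/w = 1384/42.2 = 32.80 mm.

t = 32.8 mm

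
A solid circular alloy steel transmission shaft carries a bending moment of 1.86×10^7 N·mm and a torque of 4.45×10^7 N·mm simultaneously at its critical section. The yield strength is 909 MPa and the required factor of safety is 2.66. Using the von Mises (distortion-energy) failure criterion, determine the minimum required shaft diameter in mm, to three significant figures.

σ_allow = σ_y/n = 909/2.66 = 341.7 MPa.
For a solid shaft σ_b = 32M/(πd³) and τ = 16T/(πd³), so the von Mises stress is σ' = (16/πd³)·√(4M²+3T²).
√(4M²+3T²) = √(4×(1.860×10^7)² + 3×(4.450×10^7)²) = 8.558×10^7 N·mm.
d³ = 16×8.558×10^7/(π×341.7) = 1.275×10^6 mm³.
d = 108.4 mm.

d = 108 mm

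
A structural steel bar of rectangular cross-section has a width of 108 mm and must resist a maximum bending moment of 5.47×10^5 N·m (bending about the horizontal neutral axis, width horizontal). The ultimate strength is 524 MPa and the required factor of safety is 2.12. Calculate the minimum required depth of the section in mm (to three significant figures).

σ_allow = 524/2.12 = 247.2 MPa.
For a rectangular section σ = 6M/(bh²), so h² = 6M/(b σ_allow) = 6×5.4700×10^8/(108×247.2) = 122900 mm².
h = 350.6 mm.

h = 351 mm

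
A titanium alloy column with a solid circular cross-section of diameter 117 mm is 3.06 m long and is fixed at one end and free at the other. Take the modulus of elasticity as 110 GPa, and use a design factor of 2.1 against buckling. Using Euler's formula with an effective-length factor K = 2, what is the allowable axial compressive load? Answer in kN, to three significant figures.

I = πd⁴/64 = π×117⁴/64 = 9.198×10^6 mm⁴.
Effective length L_e = KL = 2×3.06 m = 6120 mm.
Euler critical load P_cr = π²EI/L_e² = π²×110000×9.198×10^6/6120² = 266600 N.
P_allow = P_cr/n = 266600/2.1 = 127000 N.

P_allow = 127 kN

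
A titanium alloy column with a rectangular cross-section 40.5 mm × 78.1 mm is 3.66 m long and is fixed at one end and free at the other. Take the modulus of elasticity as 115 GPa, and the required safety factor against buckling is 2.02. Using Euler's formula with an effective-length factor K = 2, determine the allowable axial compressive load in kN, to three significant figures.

P_allow = 4.53 kN

Buckling occurs about the weak axis: I_min = h·b³/12 = 78.1×40.5³/12 = 432300 mm⁴ (b = 40.5 mm is the smaller dimension).
Effective length L_e = KL = 2×3.66 m = 7320 mm.
Euler critical load P_cr = π²EI/L_e² = π²×115000×432300/7320² = 9158 N.
P_allow = P_cr/n = 9158/2.02 = 4534 N.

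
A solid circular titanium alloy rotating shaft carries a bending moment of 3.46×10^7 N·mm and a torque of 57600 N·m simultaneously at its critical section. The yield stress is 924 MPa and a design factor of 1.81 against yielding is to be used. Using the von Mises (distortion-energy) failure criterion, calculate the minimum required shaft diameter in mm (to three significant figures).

d = 107 mm

σ_allow = σ_y/n = 924/1.81 = 510.5 MPa.
For a solid shaft σ_b = 32M/(πd³) and τ = 16T/(πd³), so the von Mises stress is σ' = (16/πd³)·√(4M²+3T²).
√(4M²+3T²) = √(4×(3.460×10^7)² + 3×(5.760×10^7)²) = 1.214×10^8 N·mm.
d³ = 16×1.214×10^8/(π×510.5) = 1.211×10^6 mm³.
d = 106.6 mm.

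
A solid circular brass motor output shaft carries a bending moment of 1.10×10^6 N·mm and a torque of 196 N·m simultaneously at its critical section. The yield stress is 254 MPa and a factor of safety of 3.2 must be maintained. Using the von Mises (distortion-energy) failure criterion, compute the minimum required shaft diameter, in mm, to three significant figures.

σ_allow = σ_y/n = 254/3.2 = 79.38 MPa.
For a solid shaft σ_b = 32M/(πd³) and τ = 16T/(πd³), so the von Mises stress is σ' = (16/πd³)·√(4M²+3T²).
√(4M²+3T²) = √(4×(1.100×10^6)² + 3×(196000)²) = 2.226×10^6 N·mm.
d³ = 16×2.226×10^6/(π×79.38) = 142800 mm³.
d = 52.27 mm.

d = 52.3 mm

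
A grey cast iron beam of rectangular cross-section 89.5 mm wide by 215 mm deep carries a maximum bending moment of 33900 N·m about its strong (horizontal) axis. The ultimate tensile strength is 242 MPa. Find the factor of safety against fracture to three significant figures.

n = 4.92

Section modulus S = bh²/6 = 89.5×215²/6 = 689500 mm³.
σ = M/S = 3.3900×10^7/689500 = 49.16 MPa.
n = 242/49.16 = 4.922.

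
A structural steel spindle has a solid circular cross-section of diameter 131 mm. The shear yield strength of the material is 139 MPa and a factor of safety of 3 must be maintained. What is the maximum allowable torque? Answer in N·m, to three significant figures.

T_allow = 20500 N·m

τ_allow = 139/3 = 46.33 MPa.
For a solid shaft T_allow = τ_allow·πd³/16; πd³/16 = π×131³/16 = 441400 mm³.
T_allow = 46.33×441400 = 2.045×10^7 N·mm = 20450 N·m.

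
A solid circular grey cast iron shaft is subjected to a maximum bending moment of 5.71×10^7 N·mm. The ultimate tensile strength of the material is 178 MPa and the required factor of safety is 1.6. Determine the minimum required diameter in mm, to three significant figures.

σ_allow = 178/1.6 = 111.2 MPa.
For a solid circular section σ = 32M/(πd³), so d³ = 32M/(π σ_allow) = 32×5.7100×10^7/(π×111.2) = 5.228×10^6 mm³.
d = 173.6 mm.

d = 174 mm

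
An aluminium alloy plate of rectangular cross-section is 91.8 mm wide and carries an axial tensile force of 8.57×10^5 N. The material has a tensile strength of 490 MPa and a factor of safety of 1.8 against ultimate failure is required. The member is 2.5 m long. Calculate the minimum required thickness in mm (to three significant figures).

σ_allow = 490/1.8 = 272.2 MPa.
Required area A = F/σ_allow = 857000/272.2 = 3148 mm².
t = A/w = 3148/91.8 = 34.29 mm.

t = 34.3 mm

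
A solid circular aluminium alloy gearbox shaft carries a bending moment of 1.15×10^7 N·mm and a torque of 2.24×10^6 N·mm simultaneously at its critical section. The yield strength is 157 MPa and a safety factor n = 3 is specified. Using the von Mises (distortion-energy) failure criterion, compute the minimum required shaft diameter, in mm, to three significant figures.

d = 131 mm

σ_allow = σ_y/n = 157/3 = 52.33 MPa.
For a solid shaft σ_b = 32M/(πd³) and τ = 16T/(πd³), so the von Mises stress is σ' = (16/πd³)·√(4M²+3T²).
√(4M²+3T²) = √(4×(1.150×10^7)² + 3×(2.240×10^6)²) = 2.332×10^7 N·mm.
d³ = 16×2.332×10^7/(π×52.33) = 2.270×10^6 mm³.
d = 131.4 mm.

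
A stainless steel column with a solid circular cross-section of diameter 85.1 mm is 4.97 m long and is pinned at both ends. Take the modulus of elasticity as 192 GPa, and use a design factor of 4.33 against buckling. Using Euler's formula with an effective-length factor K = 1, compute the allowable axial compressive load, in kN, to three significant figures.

I = πd⁴/64 = π×85.1⁴/64 = 2.574×10^6 mm⁴.
Effective length L_e = KL = 1×4.97 m = 4970 mm.
Euler critical load P_cr = π²EI/L_e² = π²×192000×2.574×10^6/4970² = 197500 N.
P_allow = P_cr/n = 197500/4.33 = 45610 N.

P_allow = 45.6 kN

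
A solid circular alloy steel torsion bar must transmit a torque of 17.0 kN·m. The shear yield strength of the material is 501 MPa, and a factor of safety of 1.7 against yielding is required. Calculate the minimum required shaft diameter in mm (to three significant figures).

Allowable shear stress τ_allow = 501/1.7 = 294.7 MPa.
For a solid shaft τ = 16T/(πd³), so d³ = 16T/(π τ_allow) = 16×1.7000×10^7/(π×294.7) = 293800 mm³.
d = (293800)^(1/3) = 66.48 mm.

d = 66.5 mm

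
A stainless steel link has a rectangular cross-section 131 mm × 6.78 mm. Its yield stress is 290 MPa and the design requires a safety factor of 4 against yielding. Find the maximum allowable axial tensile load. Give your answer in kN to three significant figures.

σ_allow = 290/4 = 72.50 MPa.
A = 131×6.78 = 888.2 mm².
F_allow = σ_allow × A = 72.50×888.2 = 64390 N.

F_allow = 64.4 kN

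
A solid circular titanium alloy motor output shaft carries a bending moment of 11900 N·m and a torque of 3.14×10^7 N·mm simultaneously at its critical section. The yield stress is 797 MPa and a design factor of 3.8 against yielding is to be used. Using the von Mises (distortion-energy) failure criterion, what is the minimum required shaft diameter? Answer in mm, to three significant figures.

d = 113 mm

σ_allow = σ_y/n = 797/3.8 = 209.7 MPa.
For a solid shaft σ_b = 32M/(πd³) and τ = 16T/(πd³), so the von Mises stress is σ' = (16/πd³)·√(4M²+3T²).
√(4M²+3T²) = √(4×(1.190×10^7)² + 3×(3.140×10^7)²) = 5.937×10^7 N·mm.
d³ = 16×5.937×10^7/(π×209.7) = 1.442×10^6 mm³.
d = 113.0 mm.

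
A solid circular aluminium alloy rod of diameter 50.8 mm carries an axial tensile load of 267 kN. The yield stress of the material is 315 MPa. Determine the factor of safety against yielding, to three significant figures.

n = 2.39

A = πd²/4 = 2027 mm².
σ = F/A = 267000/2027 = 131.7 MPa.
n = 315/131.7 = 2.391.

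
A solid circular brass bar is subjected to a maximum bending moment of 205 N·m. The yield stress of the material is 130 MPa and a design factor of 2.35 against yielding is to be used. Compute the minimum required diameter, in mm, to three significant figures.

σ_allow = 130/2.35 = 55.32 MPa.
For a solid circular section σ = 32M/(πd³), so d³ = 32M/(π σ_allow) = 32×205000/(π×55.32) = 37750 mm³.
d = 33.54 mm.

d = 33.5 mm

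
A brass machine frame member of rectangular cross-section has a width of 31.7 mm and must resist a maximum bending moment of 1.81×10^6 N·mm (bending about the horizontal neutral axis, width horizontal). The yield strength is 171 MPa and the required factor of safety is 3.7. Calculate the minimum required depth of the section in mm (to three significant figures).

σ_allow = 171/3.7 = 46.22 MPa.
For a rectangular section σ = 6M/(bh²), so h² = 6M/(b σ_allow) = 6×1810000/(31.7×46.22) = 7413 mm².
h = 86.10 mm.

h = 86.1 mm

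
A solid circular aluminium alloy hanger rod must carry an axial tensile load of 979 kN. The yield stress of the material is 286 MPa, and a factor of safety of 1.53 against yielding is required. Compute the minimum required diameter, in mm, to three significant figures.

Allowable stress σ_allow = 286/1.53 = 186.9 MPa.
Required area A = F/σ_allow = 979000/186.9 = 5237 mm².
A = πd²/4 → d = √(4A/π) = 81.66 mm.

d = 81.7 mm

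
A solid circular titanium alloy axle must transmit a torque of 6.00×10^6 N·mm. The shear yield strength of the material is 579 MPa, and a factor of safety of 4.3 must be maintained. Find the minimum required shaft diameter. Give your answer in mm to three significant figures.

d = 61.0 mm

Allowable shear stress τ_allow = 579/4.3 = 134.7 MPa.
For a solid shaft τ = 16T/(πd³), so d³ = 16T/(π τ_allow) = 16×6000000/(π×134.7) = 226900 mm³.
d = (226900)^(1/3) = 61.00 mm.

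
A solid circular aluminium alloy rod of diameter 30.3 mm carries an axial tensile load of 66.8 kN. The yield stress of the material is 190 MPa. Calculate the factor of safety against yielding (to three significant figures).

A = πd²/4 = 721.1 mm².
σ = F/A = 66800/721.1 = 92.64 MPa.
n = 190/92.64 = 2.051.

n = 2.05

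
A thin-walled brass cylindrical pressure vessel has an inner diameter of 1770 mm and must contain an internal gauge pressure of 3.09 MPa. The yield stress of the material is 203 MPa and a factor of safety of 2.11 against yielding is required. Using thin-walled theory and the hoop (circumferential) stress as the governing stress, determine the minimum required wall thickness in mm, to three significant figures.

σ_allow = 203/2.11 = 96.21 MPa.
Hoop stress σ_h = pD/(2t), so t = pD/(2σ_allow) = 3.09×1770/(2×96.21) = 28.42 mm.

t = 28.4 mm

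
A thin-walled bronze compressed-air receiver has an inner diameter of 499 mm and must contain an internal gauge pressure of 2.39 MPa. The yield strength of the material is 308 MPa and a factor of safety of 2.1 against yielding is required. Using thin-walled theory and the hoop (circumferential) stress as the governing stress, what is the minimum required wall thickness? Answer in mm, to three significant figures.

t = 4.07 mm

σ_allow = 308/2.1 = 146.7 MPa.
Hoop stress σ_h = pD/(2t), so t = pD/(2σ_allow) = 2.39×499/(2×146.7) = 4.066 mm.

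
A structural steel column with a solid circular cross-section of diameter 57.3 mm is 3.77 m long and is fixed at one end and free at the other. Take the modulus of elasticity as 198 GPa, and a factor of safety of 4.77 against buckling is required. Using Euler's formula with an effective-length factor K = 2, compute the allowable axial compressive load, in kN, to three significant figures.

P_allow = 3.81 kN

I = πd⁴/64 = π×57.3⁴/64 = 529200 mm⁴.
Effective length L_e = KL = 2×3.77 m = 7540 mm.
Euler critical load P_cr = π²EI/L_e² = π²×198000×529200/7540² = 18190 N.
P_allow = P_cr/n = 18190/4.77 = 3813 N.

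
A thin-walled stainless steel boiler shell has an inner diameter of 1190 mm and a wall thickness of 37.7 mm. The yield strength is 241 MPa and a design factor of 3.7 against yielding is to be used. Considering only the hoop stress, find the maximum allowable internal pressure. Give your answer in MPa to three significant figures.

σ_allow = 241/3.7 = 65.14 MPa.
σ_h = pD/(2t) → p_allow = 2σ_allow t/D = 2×65.14×37.7/1190 = 4.127 MPa.

p_allow = 4.13 MPa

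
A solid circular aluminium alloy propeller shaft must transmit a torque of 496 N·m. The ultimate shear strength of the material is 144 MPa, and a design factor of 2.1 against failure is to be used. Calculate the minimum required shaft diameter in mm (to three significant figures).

Allowable shear stress τ_allow = 144/2.1 = 68.57 MPa.
For a solid shaft τ = 16T/(πd³), so d³ = 16T/(π τ_allow) = 16×496000/(π×68.57) = 36840 mm³.
d = (36840)^(1/3) = 33.27 mm.

d = 33.3 mm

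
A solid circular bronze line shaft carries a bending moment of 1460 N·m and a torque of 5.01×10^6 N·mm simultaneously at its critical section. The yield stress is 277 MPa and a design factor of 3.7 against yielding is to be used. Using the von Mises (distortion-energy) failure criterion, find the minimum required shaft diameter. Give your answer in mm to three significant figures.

σ_allow = σ_y/n = 277/3.7 = 74.86 MPa.
For a solid shaft σ_b = 32M/(πd³) and τ = 16T/(πd³), so the von Mises stress is σ' = (16/πd³)·√(4M²+3T²).
√(4M²+3T²) = √(4×(1.460×10^6)² + 3×(5.010×10^6)²) = 9.156×10^6 N·mm.
d³ = 16×9.156×10^6/(π×74.86) = 622800 mm³.
d = 85.40 mm.

d = 85.4 mm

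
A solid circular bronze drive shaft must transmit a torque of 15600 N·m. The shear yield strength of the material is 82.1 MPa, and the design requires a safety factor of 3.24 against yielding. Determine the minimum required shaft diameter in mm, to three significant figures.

Allowable shear stress τ_allow = 82.1/3.24 = 25.34 MPa.
For a solid shaft τ = 16T/(πd³), so d³ = 16T/(π τ_allow) = 16×1.5600×10^7/(π×25.34) = 3.135×10^6 mm³.
d = (3.135×10^6)^(1/3) = 146.4 mm.

d = 146 mm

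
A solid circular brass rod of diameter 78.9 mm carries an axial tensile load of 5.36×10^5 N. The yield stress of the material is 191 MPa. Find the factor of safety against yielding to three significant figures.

n = 1.74

A = πd²/4 = 4889 mm².
σ = F/A = 536000/4889 = 109.6 MPa.
n = 191/109.6 = 1.742.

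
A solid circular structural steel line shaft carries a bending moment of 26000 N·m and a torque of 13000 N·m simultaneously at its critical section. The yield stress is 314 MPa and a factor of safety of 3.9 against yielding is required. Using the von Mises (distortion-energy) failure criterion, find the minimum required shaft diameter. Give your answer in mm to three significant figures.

σ_allow = σ_y/n = 314/3.9 = 80.51 MPa.
For a solid shaft σ_b = 32M/(πd³) and τ = 16T/(πd³), so the von Mises stress is σ' = (16/πd³)·√(4M²+3T²).
√(4M²+3T²) = √(4×(2.600×10^7)² + 3×(1.300×10^7)²) = 5.667×10^7 N·mm.
d³ = 16×5.667×10^7/(π×80.51) = 3.584×10^6 mm³.
d = 153.0 mm.

d = 153 mm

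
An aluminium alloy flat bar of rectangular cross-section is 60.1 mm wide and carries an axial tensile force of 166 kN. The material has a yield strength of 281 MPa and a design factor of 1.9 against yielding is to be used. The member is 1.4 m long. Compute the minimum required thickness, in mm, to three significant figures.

t = 18.7 mm

σ_allow = 281/1.9 = 147.9 MPa.
Required area A = F/σ_allow = 166000/147.9 = 1122 mm².
t = A/w = 1122/60.1 = 18.68 mm.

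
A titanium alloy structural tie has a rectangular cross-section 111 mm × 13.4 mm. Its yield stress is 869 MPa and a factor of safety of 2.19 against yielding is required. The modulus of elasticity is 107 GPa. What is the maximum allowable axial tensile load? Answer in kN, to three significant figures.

F_allow = 590 kN

σ_allow = 869/2.19 = 396.8 MPa.
A = 111×13.4 = 1487 mm².
F_allow = σ_allow × A = 396.8×1487 = 590200 N.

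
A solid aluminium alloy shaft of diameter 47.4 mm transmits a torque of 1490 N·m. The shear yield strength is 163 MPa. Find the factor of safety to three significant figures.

τ = 16T/(πd³) = 16×1490000/(π×47.4³) = 71.26 MPa.
n = τ_limit/τ = 163/71.26 = 2.288.

n = 2.29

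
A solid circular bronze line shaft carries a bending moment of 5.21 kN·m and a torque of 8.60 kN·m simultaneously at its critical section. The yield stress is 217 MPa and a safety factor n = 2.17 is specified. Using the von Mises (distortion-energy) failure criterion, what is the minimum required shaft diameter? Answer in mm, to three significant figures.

σ_allow = σ_y/n = 217/2.17 = 100.0 MPa.
For a solid shaft σ_b = 32M/(πd³) and τ = 16T/(πd³), so the von Mises stress is σ' = (16/πd³)·√(4M²+3T²).
√(4M²+3T²) = √(4×(5.210×10^6)² + 3×(8.600×10^6)²) = 1.818×10^7 N·mm.
d³ = 16×1.818×10^7/(π×100.0) = 925800 mm³.
d = 97.46 mm.

d = 97.5 mm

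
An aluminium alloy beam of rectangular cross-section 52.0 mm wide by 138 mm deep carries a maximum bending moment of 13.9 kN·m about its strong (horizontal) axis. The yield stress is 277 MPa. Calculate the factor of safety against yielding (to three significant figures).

Section modulus S = bh²/6 = 52.0×138²/6 = 165000 mm³.
σ = M/S = 1.3900×10^7/165000 = 84.22 MPa.
n = 277/84.22 = 3.289.

n = 3.29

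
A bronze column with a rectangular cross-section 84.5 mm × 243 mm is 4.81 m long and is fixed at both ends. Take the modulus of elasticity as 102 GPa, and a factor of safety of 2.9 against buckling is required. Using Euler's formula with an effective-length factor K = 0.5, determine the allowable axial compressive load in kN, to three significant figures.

P_allow = 733 kN

Buckling occurs about the weak axis: I_min = h·b³/12 = 243×84.5³/12 = 1.222×10^7 mm⁴ (b = 84.5 mm is the smaller dimension).
Effective length L_e = KL = 0.5×4.81 m = 2405 mm.
Euler critical load P_cr = π²EI/L_e² = π²×102000×1.222×10^7/2405² = 2.126×10^6 N.
P_allow = P_cr/n = 2.126×10^6/2.9 = 733300 N.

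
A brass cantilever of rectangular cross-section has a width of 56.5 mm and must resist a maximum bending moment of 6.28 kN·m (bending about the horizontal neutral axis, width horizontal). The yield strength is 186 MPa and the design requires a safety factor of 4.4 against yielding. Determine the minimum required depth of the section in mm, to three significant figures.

h = 126 mm

σ_allow = 186/4.4 = 42.27 MPa.
For a rectangular section σ = 6M/(bh²), so h² = 6M/(b σ_allow) = 6×6280000/(56.5×42.27) = 15780 mm².
h = 125.6 mm.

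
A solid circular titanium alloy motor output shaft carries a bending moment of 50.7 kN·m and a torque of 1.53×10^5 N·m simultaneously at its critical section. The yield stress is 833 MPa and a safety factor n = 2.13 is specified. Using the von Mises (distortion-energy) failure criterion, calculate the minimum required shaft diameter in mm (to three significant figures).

d = 155 mm

σ_allow = σ_y/n = 833/2.13 = 391.1 MPa.
For a solid shaft σ_b = 32M/(πd³) and τ = 16T/(πd³), so the von Mises stress is σ' = (16/πd³)·√(4M²+3T²).
√(4M²+3T²) = √(4×(5.070×10^7)² + 3×(1.530×10^8)²) = 2.837×10^8 N·mm.
d³ = 16×2.837×10^8/(π×391.1) = 3.695×10^6 mm³.
d = 154.6 mm.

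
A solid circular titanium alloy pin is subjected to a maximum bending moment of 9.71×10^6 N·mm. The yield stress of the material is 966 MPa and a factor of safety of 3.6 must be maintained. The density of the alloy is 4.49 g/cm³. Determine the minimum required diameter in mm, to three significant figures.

σ_allow = 966/3.6 = 268.3 MPa.
For a solid circular section σ = 32M/(πd³), so d³ = 32M/(π σ_allow) = 32×9710000/(π×268.3) = 368600 mm³.
d = 71.70 mm.

d = 71.7 mm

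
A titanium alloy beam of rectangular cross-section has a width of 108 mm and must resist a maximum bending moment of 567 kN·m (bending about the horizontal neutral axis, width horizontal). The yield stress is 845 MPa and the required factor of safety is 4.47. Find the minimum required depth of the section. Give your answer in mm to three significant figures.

σ_allow = 845/4.47 = 189.0 MPa.
For a rectangular section σ = 6M/(bh²), so h² = 6M/(b σ_allow) = 6×5.6700×10^8/(108×189.0) = 166600 mm².
h = 408.2 mm.

h = 408 mm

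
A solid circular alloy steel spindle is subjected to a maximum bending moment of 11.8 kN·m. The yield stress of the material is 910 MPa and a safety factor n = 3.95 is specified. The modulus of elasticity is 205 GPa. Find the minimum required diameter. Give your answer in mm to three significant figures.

d = 80.5 mm

σ_allow = 910/3.95 = 230.4 MPa.
For a solid circular section σ = 32M/(πd³), so d³ = 32M/(π σ_allow) = 32×1.1800×10^7/(π×230.4) = 521700 mm³.
d = 80.50 mm.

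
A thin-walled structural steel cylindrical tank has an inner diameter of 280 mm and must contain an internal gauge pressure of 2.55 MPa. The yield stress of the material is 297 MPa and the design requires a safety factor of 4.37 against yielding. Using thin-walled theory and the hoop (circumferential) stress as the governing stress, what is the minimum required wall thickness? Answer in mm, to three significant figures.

σ_allow = 297/4.37 = 67.96 MPa.
Hoop stress σ_h = pD/(2t), so t = pD/(2σ_allow) = 2.55×280/(2×67.96) = 5.253 mm.

t = 5.25 mm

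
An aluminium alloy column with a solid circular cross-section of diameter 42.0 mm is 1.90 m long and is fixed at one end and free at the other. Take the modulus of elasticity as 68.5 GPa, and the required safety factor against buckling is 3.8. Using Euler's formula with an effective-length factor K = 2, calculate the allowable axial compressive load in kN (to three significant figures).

P_allow = 1.88 kN

I = πd⁴/64 = π×42.0⁴/64 = 152700 mm⁴.
Effective length L_e = KL = 2×1.90 m = 3800 mm.
Euler critical load P_cr = π²EI/L_e² = π²×68500×152700/3800² = 7151 N.
P_allow = P_cr/n = 7151/3.8 = 1882 N.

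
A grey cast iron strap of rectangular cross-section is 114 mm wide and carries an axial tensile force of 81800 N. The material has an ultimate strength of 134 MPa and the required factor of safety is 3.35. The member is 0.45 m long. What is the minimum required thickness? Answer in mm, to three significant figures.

t = 17.9 mm

σ_allow = 134/3.35 = 40.00 MPa.
Required area A = F/σ_allow = 81800/40.00 = 2045 mm².
t = A/w = 2045/114 = 17.94 mm.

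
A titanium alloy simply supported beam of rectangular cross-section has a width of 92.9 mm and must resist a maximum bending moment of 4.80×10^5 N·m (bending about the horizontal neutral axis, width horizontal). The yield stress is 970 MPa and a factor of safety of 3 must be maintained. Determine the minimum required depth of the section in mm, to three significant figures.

h = 310 mm

σ_allow = 970/3 = 323.3 MPa.
For a rectangular section σ = 6M/(bh²), so h² = 6M/(b σ_allow) = 6×4.8000×10^8/(92.9×323.3) = 95880 mm².
h = 309.6 mm.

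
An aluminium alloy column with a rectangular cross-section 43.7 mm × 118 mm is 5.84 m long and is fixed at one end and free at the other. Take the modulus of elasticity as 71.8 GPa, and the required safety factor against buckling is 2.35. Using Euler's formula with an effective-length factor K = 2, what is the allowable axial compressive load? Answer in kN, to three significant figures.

Buckling occurs about the weak axis: I_min = h·b³/12 = 118×43.7³/12 = 820600 mm⁴ (b = 43.7 mm is the smaller dimension).
Effective length L_e = KL = 2×5.84 m = 11680 mm.
Euler critical load P_cr = π²EI/L_e² = π²×71800×820600/11680² = 4263 N.
P_allow = P_cr/n = 4263/2.35 = 1814 N.

P_allow = 1.81 kN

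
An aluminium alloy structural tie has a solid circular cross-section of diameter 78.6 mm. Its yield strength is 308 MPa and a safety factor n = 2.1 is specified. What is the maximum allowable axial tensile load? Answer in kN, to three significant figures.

F_allow = 712 kN

σ_allow = 308/2.1 = 146.7 MPa.
A = πd²/4 = π×78.6²/4 = 4852 mm².
F_allow = σ_allow × A = 146.7×4852 = 711600 N.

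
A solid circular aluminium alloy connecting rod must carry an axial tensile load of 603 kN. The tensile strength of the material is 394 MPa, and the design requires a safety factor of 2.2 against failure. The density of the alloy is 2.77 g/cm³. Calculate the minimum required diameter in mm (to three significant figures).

Allowable stress σ_allow = 394/2.2 = 179.1 MPa.
Required area A = F/σ_allow = 603000/179.1 = 3367 mm².
A = πd²/4 → d = √(4A/π) = 65.48 mm.

d = 65.5 mm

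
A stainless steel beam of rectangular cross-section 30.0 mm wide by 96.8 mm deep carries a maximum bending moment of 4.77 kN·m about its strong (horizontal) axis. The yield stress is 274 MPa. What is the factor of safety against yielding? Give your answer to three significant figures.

n = 2.69

Section modulus S = bh²/6 = 30.0×96.8²/6 = 46850 mm³.
σ = M/S = 4770000/46850 = 101.8 MPa.
n = 274/101.8 = 2.691.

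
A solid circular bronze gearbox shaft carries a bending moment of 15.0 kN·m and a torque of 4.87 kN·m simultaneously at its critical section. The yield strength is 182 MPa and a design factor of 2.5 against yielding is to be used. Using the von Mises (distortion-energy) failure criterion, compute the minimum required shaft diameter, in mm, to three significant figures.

d = 130 mm

σ_allow = σ_y/n = 182/2.5 = 72.80 MPa.
For a solid shaft σ_b = 32M/(πd³) and τ = 16T/(πd³), so the von Mises stress is σ' = (16/πd³)·√(4M²+3T²).
√(4M²+3T²) = √(4×(1.500×10^7)² + 3×(4.870×10^6)²) = 3.116×10^7 N·mm.
d³ = 16×3.116×10^7/(π×72.80) = 2.180×10^6 mm³.
d = 129.7 mm.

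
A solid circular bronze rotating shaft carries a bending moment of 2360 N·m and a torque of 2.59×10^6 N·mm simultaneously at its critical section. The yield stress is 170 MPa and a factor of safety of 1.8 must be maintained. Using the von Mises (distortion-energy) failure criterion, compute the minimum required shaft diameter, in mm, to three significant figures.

σ_allow = σ_y/n = 170/1.8 = 94.44 MPa.
For a solid shaft σ_b = 32M/(πd³) and τ = 16T/(πd³), so the von Mises stress is σ' = (16/πd³)·√(4M²+3T²).
√(4M²+3T²) = √(4×(2.360×10^6)² + 3×(2.590×10^6)²) = 6.512×10^6 N·mm.
d³ = 16×6.512×10^6/(π×94.44) = 351100 mm³.
d = 70.55 mm.

d = 70.5 mm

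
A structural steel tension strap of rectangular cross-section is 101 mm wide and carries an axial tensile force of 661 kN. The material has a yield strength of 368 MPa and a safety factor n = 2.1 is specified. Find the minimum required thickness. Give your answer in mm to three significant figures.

σ_allow = 368/2.1 = 175.2 MPa.
Required area A = F/σ_allow = 661000/175.2 = 3772 mm².
t = A/w = 3772/101 = 37.35 mm.

t = 37.3 mm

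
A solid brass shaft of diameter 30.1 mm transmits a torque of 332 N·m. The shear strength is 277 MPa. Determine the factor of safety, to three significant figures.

n = 4.47

τ = 16T/(πd³) = 16×332000/(π×30.1³) = 62.00 MPa.
n = τ_limit/τ = 277/62.00 = 4.468.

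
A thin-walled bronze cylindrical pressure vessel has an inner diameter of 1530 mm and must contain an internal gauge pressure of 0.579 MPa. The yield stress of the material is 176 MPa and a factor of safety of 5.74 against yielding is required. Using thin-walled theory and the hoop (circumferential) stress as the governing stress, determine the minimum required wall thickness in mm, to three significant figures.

t = 14.4 mm

σ_allow = 176/5.74 = 30.66 MPa.
Hoop stress σ_h = pD/(2t), so t = pD/(2σ_allow) = 0.579×1530/(2×30.66) = 14.45 mm.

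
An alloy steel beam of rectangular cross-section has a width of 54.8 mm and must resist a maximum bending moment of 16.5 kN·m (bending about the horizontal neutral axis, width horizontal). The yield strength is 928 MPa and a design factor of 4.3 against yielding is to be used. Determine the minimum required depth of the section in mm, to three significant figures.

σ_allow = 928/4.3 = 215.8 MPa.
For a rectangular section σ = 6M/(bh²), so h² = 6M/(b σ_allow) = 6×1.6500×10^7/(54.8×215.8) = 8371 mm².
h = 91.49 mm.

h = 91.5 mm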